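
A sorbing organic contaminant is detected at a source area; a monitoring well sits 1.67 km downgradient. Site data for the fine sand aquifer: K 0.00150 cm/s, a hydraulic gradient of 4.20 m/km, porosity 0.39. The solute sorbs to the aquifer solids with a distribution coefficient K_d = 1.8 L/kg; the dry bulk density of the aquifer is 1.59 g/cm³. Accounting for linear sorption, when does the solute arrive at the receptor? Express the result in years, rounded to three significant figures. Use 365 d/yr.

K = 0.00150 cm/s × 864 = 1.296 m/d
Specific discharge q = 1.296 × 0.0042 = 0.005443 m/d
Average linear velocity = 0.005443 / 0.39 = 0.01396 m/d
Retardation R = 1 + ρ_b·K_d/n = 1 + 1.59×1.8/0.39 = 8.338
Contaminant velocity v_c = v/R = 0.01396/8.338 = 0.001674 m/d
L = 1.67 km = 1670 m
t = L/v_c = 1670/0.001674 = 997700 d
   = 997700/365 = 2730 yr

2730 years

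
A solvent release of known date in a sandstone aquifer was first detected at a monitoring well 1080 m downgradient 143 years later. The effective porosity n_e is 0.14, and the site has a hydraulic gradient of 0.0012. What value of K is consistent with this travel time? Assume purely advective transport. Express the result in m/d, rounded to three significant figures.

t = 143 years = 52200 d
v = L / t = 1080 / 52200 = 0.02069 m/d
K = v · n / i = 0.02069 × 0.14 / 0.0012 = 2.41 m/d

2.41 m/d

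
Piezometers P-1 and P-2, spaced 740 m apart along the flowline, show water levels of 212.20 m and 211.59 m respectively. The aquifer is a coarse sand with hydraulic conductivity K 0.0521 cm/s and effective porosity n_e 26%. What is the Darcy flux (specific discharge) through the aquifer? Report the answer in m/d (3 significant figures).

Hydraulic gradient i = (212.20 − 211.59) / 740 = 0.61 / 740 = 8.243e-4
K = 0.0521 cm/s × 864 = 45.01 m/d
q = Ki = 45.01 × 8.243e-4 = 0.03711 m/d

0.0371 m/d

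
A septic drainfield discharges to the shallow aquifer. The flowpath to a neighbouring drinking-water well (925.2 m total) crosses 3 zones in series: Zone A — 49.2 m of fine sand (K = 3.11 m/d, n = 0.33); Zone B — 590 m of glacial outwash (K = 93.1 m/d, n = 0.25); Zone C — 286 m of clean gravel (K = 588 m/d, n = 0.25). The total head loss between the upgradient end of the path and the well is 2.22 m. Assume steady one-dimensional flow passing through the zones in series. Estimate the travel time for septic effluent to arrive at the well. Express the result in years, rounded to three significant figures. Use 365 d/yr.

6.57 years

Continuity: the same q passes through each zone, so ΔH = q·Σ(L_j/K_j) — the zones act as resistances in series.
Σ(L/K) = 49.2/3.11 + 590/93.1 + 286/588 = 15.82 + 6.337 + 0.4864 = 22.64 d
q = ΔH / Σ(L/K) = 2.22 / 22.64 = 0.09804 m/d (same in every zone)
Zone A: v = q/n = 0.09804/0.33 = 0.2971 m/d → t_A = 49.2/0.2971 = 165.6 d
Zone B: v = q/n = 0.09804/0.25 = 0.3922 m/d → t_B = 590/0.3922 = 1504 d
Zone C: v = q/n = 0.09804/0.25 = 0.3922 m/d → t_C = 286/0.3922 = 729.3 d
Total t = 165.6 + 1504 + 729.3 = 2399 d
   = 2399 / 365 = 6.57 yr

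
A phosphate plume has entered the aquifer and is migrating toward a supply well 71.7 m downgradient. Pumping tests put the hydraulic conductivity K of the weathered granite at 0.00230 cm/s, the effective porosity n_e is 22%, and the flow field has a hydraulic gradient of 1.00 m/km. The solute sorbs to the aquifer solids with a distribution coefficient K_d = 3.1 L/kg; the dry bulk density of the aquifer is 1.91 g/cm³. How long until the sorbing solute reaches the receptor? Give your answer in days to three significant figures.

K = 0.00230 cm/s × 864 = 1.987 m/d
q = Ki = 1.987 × 0.0010 = 0.001987 m/d
v = Ki/n = 1.987·0.0010/0.22 = 0.009033 m/d
Retardation R = 1 + ρ_b·K_d/n = 1 + 1.91×3.1/0.22 = 27.91
Contaminant velocity v_c = v/R = 0.009033/27.91 = 3.236e-4 m/d
t = L/v_c = 71.7/3.236e-4 = 221600 d

222000 days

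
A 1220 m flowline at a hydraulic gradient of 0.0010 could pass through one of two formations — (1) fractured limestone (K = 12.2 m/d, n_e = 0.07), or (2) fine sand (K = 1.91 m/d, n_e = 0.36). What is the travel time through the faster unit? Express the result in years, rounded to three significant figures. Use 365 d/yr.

Unit 1 (fractured limestone): v = 12.2×0.0010/0.07 = 0.1743 m/d, t = 1220/0.1743 = 7000 d
Unit 2 (fine sand): v = 1.91×0.0010/0.36 = 0.005306 m/d, t = 1220/0.005306 = 229900 d
Faster: 7000 d / 365 = 19.2 yr

19.2 years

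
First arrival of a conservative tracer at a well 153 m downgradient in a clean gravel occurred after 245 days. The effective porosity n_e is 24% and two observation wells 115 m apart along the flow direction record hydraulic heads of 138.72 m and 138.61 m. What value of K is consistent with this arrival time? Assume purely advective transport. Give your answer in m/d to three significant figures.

Hydraulic gradient i = (138.72 − 138.61) / 115 = 0.11 / 115 = 9.565e-4
v = L / t = 153 / 245 = 0.6245 m/d
K = v · n / i = 0.6245 × 0.24 / 9.565e-4 = 157 m/d

157 m/d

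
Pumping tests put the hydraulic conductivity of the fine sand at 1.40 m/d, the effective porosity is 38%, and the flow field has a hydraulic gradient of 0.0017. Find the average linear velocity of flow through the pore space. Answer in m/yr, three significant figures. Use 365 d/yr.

2.29 m/yr

Darcy flux q = K·i = 1.40 × 0.0017 = 0.002380 m/d
Seepage velocity v = q / n = 0.002380 / 0.38 = 0.006263 m/d
   = 0.006263 × 365 = 2.29 m/yr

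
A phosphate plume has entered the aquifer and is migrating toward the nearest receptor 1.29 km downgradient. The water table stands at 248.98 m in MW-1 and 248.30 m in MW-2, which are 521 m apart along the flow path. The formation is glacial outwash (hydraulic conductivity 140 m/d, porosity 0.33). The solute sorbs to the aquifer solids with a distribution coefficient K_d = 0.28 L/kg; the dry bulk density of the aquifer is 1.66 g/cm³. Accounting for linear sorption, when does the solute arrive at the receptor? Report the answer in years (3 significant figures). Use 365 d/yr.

15.4 years

Hydraulic gradient i = (248.98 − 248.30) / 521 = 0.68 / 521 = 0.001305
Darcy flux q = K·i = 140 × 0.001305 = 0.1827 m/d
Seepage velocity v = q / n = 0.1827 / 0.33 = 0.5537 m/d
Retardation R = 1 + ρ_b·K_d/n = 1 + 1.66×0.28/0.33 = 2.408
Contaminant velocity v_c = v/R = 0.5537/2.408 = 0.2299 m/d
L = 1.29 km = 1290 m
t = L/v_c = 1290/0.2299 = 5611 d
   = 5611/365 = 15.4 yr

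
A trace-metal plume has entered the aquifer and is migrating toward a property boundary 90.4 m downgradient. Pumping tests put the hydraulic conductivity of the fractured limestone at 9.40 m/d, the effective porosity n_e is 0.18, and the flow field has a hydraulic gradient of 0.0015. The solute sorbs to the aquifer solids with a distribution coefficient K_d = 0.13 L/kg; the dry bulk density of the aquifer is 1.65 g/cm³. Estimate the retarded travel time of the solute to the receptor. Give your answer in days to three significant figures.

2530 days

q = Ki = 9.40 × 0.0015 = 0.01410 m/d
v_s = q/n_e = 0.01410/0.18 = 0.07833 m/d
Retardation R = 1 + ρ_b·K_d/n = 1 + 1.65×0.13/0.18 = 2.192
Contaminant velocity v_c = v/R = 0.07833/2.192 = 0.03574 m/d
t = L/v_c = 90.4/0.03574 = 2529 d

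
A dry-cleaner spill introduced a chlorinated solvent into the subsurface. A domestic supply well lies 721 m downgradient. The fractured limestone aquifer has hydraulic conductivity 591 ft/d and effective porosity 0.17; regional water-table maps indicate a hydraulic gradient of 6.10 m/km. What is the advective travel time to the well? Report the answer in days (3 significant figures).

K = 591 ft/d × 0.3048 = 180.1 m/d
Specific discharge q = 180.1 × 0.0061 = 1.099 m/d
v_s = q/n_e = 1.099/0.17 = 6.464 m/d
t = L / v = 721 / 6.464 = 111.5 d

112 days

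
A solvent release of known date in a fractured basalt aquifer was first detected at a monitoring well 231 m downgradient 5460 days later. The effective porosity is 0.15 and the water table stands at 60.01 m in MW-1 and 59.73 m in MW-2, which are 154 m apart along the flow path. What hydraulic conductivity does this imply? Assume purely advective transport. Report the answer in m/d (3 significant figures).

Hydraulic gradient i = (60.01 − 59.73) / 154 = 0.28 / 154 = 0.001818
v = L / t = 231 / 5460 = 0.04231 m/d
K = v · n / i = 0.04231 × 0.15 / 0.001818 = 3.49 m/d

3.49 m/d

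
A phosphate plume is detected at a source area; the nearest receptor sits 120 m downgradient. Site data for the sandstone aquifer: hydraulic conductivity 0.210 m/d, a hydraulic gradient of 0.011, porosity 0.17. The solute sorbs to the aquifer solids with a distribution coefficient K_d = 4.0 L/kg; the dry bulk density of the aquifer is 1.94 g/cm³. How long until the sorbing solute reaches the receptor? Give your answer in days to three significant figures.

Specific discharge q = 0.210 × 0.011 = 0.002310 m/d
Average linear velocity = 0.002310 / 0.17 = 0.01359 m/d
Retardation R = 1 + ρ_b·K_d/n = 1 + 1.94×4.0/0.17 = 46.65
Contaminant velocity v_c = v/R = 0.01359/46.65 = 2.913e-4 m/d
t = L/v_c = 120/2.913e-4 = 411900 d

412000 days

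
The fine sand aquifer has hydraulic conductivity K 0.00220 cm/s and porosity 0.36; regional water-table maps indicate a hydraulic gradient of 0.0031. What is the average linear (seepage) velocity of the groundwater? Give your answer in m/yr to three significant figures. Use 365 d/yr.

K = 0.00220 cm/s × 864 = 1.901 m/d
q = Ki = 1.901 × 0.0031 = 0.005892 m/d
v_s = q/n_e = 0.005892/0.36 = 0.01637 m/d
   = 0.01637 × 365 = 5.97 m/yr

5.97 m/yr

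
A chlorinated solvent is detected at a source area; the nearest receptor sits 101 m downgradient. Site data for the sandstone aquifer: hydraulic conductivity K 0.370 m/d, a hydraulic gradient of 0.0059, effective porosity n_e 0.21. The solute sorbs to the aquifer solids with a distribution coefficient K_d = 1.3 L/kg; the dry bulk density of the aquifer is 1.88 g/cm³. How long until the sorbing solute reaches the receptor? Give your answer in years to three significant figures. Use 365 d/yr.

336 years

Darcy flux q = K·i = 0.370 × 0.0059 = 0.002183 m/d
Seepage velocity v = q / n = 0.002183 / 0.21 = 0.01040 m/d
Retardation R = 1 + ρ_b·K_d/n = 1 + 1.88×1.3/0.21 = 12.64
Contaminant velocity v_c = v/R = 0.01040/12.64 = 8.225e-4 m/d
t = L/v_c = 101/8.225e-4 = 122800 d
   = 122800/365 = 336 yr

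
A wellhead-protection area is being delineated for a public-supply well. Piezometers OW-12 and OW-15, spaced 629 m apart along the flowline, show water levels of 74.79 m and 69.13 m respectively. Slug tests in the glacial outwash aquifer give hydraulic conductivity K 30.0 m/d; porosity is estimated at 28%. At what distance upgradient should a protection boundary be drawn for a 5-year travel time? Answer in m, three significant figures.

Hydraulic gradient i = (74.79 − 69.13) / 629 = 5.66 / 629 = 0.008998
q = Ki = 30.0 × 0.008998 = 0.2700 m/d
v_s = q/n_e = 0.2700/0.28 = 0.9641 m/d
T = 5 yr × 365 = 1825 d
L = v × T = 0.9641 × 1825 = 1760 m

1760 m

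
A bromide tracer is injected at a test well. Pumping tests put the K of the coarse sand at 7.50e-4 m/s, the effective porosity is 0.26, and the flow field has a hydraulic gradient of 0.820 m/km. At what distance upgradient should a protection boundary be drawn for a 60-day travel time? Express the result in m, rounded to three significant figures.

12.3 m

K = 7.50e-4 m/s × 86400 s/d = 64.80 m/d
Specific discharge q = 64.80 × 8.2e-4 = 0.05314 m/d
Average linear velocity = 0.05314 / 0.26 = 0.2044 m/d
L = v × T = 0.2044 × 60 = 12.26 m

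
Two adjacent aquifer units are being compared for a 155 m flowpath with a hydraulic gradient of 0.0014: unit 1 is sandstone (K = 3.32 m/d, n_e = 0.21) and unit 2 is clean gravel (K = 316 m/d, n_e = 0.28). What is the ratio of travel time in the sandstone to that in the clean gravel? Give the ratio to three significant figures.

Unit 1 (sandstone): v = 3.32×0.0014/0.21 = 0.02213 m/d, t = 155/0.02213 = 7003 d
Unit 2 (clean gravel): v = 316×0.0014/0.28 = 1.580 m/d, t = 155/1.580 = 98.10 d
t(sandstone) / t(clean gravel) = 7003/98.10 = 71.4

71.4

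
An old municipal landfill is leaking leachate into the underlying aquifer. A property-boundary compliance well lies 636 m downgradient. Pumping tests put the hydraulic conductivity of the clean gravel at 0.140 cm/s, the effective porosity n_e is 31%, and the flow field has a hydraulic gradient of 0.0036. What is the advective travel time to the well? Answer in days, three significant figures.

K = 0.140 cm/s × 864 = 121.0 m/d
Darcy flux q = K·i = 121.0 × 0.0036 = 0.4355 m/d
v = Ki/n = 121.0·0.0036/0.31 = 1.405 m/d
t = L / v = 636 / 1.405 = 452.8 d

453 days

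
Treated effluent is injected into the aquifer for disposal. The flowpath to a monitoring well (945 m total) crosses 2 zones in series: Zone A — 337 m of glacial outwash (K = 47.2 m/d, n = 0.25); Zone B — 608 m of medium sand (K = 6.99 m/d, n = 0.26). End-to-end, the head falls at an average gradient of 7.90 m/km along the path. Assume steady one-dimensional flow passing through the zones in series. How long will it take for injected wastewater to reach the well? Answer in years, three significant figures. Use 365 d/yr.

Continuity: the same q passes through each zone, so ΔH = q·Σ(L_j/K_j) — the zones act as resistances in series.
Σ(L/K) = 337/47.2 + 608/6.99 = 7.140 + 86.98 = 94.12 d
K_eq = L_total / Σ(L/K) = 945 / 94.12 = 10.04 m/d
q = K_eq · i = 10.04 × 0.0079 = 0.07932 m/d (same in every zone)
Zone A: v = q/n = 0.07932/0.25 = 0.3173 m/d → t_A = 337/0.3173 = 1062 d
Zone B: v = q/n = 0.07932/0.26 = 0.3051 m/d → t_B = 608/0.3051 = 1993 d
Total t = 1062 + 1993 = 3055 d
   = 3055 / 365 = 8.37 yr

8.37 years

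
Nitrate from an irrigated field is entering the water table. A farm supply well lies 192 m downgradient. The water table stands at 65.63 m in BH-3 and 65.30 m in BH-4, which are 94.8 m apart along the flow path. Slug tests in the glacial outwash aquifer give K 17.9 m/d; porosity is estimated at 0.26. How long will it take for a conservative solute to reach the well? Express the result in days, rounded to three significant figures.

801 days

Hydraulic gradient i = (65.63 − 65.30) / 94.8 = 0.33 / 94.8 = 0.003481
Specific discharge q = 17.9 × 0.003481 = 0.06231 m/d
Average linear velocity = 0.06231 / 0.26 = 0.2397 m/d
t = L / v = 192 / 0.2397 = 801.2 d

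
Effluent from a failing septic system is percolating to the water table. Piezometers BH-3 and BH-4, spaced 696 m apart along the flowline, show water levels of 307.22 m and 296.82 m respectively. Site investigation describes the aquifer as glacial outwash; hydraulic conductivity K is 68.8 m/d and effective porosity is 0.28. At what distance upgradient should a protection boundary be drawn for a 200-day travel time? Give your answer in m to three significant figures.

Hydraulic gradient i = (307.22 − 296.82) / 696 = 10.40 / 696 = 0.01494
Darcy flux q = K·i = 68.8 × 0.01494 = 1.028 m/d
Seepage velocity v = q / n = 1.028 / 0.28 = 3.672 m/d
L = v × T = 3.672 × 200 = 734.3 m

734 m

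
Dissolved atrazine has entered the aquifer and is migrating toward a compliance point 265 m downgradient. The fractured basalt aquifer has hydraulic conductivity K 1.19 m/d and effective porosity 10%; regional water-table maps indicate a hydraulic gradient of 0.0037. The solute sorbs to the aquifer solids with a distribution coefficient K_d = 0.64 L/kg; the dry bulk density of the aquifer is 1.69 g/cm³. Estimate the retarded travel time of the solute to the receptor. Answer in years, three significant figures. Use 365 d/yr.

195 years

q = Ki = 1.19 × 0.0037 = 0.004403 m/d
v_s = q/n_e = 0.004403/0.10 = 0.04403 m/d
Retardation R = 1 + ρ_b·K_d/n = 1 + 1.69×0.64/0.10 = 11.82
Contaminant velocity v_c = v/R = 0.04403/11.82 = 0.003726 m/d
t = L/v_c = 265/0.003726 = 71120 d
   = 71120/365 = 195 yr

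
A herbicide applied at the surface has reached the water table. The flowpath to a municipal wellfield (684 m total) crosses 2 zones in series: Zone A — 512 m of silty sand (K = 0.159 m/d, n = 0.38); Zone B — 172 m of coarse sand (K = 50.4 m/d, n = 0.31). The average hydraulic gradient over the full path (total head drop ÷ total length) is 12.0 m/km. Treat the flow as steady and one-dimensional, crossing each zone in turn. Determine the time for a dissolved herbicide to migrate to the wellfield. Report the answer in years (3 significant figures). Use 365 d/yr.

Continuity: the same q passes through each zone, so ΔH = q·Σ(L_j/K_j) — the zones act as resistances in series.
Σ(L/K) = 512/0.159 + 172/50.4 = 3220 + 3.413 = 3224 d
K_eq = L_total / Σ(L/K) = 684 / 3224 = 0.2122 m/d
q = K_eq · i = 0.2122 × 0.012 = 0.002546 m/d (same in every zone)
Zone A: v = q/n = 0.002546/0.38 = 0.006701 m/d → t_A = 512/0.006701 = 76410 d
Zone B: v = q/n = 0.002546/0.31 = 0.008214 m/d → t_B = 172/0.008214 = 20940 d
Total t = 76410 + 20940 = 97350 d
   = 97350 / 365 = 267 yr

267 years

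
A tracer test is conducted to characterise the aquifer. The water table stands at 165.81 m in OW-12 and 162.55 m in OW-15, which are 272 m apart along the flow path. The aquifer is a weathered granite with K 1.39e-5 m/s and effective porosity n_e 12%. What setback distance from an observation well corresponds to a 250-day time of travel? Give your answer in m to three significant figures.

Hydraulic gradient i = (165.81 − 162.55) / 272 = 3.26 / 272 = 0.01199
K = 1.39e-5 m/s × 86400 s/d = 1.201 m/d
Specific discharge q = 1.201 × 0.01199 = 0.01439 m/d
v_s = q/n_e = 0.01439/0.12 = 0.1199 m/d
L = v × T = 0.1199 × 250 = 29.99 m

30.0 m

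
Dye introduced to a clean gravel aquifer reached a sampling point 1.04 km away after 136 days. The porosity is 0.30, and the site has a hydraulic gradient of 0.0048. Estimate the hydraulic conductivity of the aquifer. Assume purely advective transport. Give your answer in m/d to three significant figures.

L = 1.04 km = 1040 m
v = L / t = 1040 / 136 = 7.647 m/d
K = v · n / i = 7.647 × 0.30 / 0.0048 = 478 m/d

478 m/d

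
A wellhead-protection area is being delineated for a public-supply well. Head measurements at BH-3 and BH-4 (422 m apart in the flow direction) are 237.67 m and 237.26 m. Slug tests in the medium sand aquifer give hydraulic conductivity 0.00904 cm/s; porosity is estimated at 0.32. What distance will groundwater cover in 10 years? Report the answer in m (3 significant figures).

86.6 m

Hydraulic gradient i = (237.67 − 237.26) / 422 = 0.41 / 422 = 9.716e-4
K = 0.00904 cm/s × 864 = 7.811 m/d
q = Ki = 7.811 × 9.716e-4 = 0.007588 m/d
v = Ki/n = 7.811·9.716e-4/0.32 = 0.02371 m/d
T = 10 yr × 365 = 3650 d
L = v × T = 0.02371 × 3650 = 86.56 m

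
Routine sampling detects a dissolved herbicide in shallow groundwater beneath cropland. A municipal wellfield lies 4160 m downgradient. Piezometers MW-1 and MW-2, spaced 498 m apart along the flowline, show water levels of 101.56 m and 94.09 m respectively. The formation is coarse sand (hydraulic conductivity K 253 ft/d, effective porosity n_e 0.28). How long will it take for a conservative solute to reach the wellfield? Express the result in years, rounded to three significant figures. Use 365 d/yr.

2.76 years

Hydraulic gradient i = (101.56 − 94.09) / 498 = 7.47 / 498 = 0.01500
K = 253 ft/d × 0.3048 = 77.11 m/d
q = Ki = 77.11 × 0.01500 = 1.157 m/d
v_s = q/n_e = 1.157/0.28 = 4.131 m/d
t = L / v = 4160 / 4.131 = 1007 d
   = 1007 / 365 = 2.76 yr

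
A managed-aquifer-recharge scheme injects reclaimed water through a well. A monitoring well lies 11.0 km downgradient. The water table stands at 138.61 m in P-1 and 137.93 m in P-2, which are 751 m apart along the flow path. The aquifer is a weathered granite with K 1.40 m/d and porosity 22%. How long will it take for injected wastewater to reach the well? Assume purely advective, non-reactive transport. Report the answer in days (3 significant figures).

Hydraulic gradient i = (138.61 − 137.93) / 751 = 0.68 / 751 = 9.055e-4
Specific discharge q = 1.40 × 9.055e-4 = 0.001268 m/d
Average linear velocity = 0.001268 / 0.22 = 0.005762 m/d
L = 11.0 km = 11000 m
t = L / v = 11000 / 0.005762 = 1.909e6 d

1.91e6 days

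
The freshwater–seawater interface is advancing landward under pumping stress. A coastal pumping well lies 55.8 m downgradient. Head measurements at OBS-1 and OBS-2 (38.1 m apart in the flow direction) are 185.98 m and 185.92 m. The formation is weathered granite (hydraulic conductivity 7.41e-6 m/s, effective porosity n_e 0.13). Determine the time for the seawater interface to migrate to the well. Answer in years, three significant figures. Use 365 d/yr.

19.7 years

Hydraulic gradient i = (185.98 − 185.92) / 38.1 = 0.06 / 38.1 = 0.001575
K = 7.41e-6 m/s × 86400 s/d = 0.6402 m/d
Darcy flux q = K·i = 0.6402 × 0.001575 = 0.001008 m/d
Seepage velocity v = q / n = 0.001008 / 0.13 = 0.007756 m/d
t = L / v = 55.8 / 0.007756 = 7195 d
   = 7195 / 365 = 19.7 yr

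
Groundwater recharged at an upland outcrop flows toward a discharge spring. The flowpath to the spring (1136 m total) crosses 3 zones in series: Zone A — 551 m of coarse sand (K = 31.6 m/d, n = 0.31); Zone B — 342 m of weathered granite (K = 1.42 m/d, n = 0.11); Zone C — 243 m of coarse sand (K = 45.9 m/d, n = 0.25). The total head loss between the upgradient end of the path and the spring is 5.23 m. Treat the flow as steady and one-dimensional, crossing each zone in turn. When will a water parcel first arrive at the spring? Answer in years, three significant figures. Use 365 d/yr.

Continuity: the same q passes through each zone, so ΔH = q·Σ(L_j/K_j) — the zones act as resistances in series.
Σ(L/K) = 551/31.6 + 342/1.42 + 243/45.9 = 17.44 + 240.8 + 5.294 = 263.6 d
q = ΔH / Σ(L/K) = 5.23 / 263.6 = 0.01984 m/d (same in every zone)
Zone A: v = q/n = 0.01984/0.31 = 0.06401 m/d → t_A = 551/0.06401 = 8608 d
Zone B: v = q/n = 0.01984/0.11 = 0.1804 m/d → t_B = 342/0.1804 = 1896 d
Zone C: v = q/n = 0.01984/0.25 = 0.07937 m/d → t_C = 243/0.07937 = 3062 d
Total t = 8608 + 1896 + 3062 = 13570 d
   = 13570 / 365 = 37.2 yr

37.2 years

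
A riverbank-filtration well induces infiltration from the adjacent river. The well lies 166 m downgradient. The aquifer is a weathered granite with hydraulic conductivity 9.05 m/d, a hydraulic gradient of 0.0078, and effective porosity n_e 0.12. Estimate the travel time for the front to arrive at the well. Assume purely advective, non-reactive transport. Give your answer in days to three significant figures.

Darcy flux q = K·i = 9.05 × 0.0078 = 0.07059 m/d
Seepage velocity v = q / n = 0.07059 / 0.12 = 0.5883 m/d
t = L / v = 166 / 0.5883 = 282.2 d

282 days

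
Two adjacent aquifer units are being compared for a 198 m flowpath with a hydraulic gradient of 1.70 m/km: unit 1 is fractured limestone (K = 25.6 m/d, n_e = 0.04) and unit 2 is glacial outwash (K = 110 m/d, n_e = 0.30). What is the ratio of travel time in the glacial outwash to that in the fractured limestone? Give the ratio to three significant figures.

1.75

Unit 1 (fractured limestone): v = 25.6×0.0017/0.04 = 1.088 m/d, t = 198/1.088 = 182.0 d
Unit 2 (glacial outwash): v = 110×0.0017/0.30 = 0.6233 m/d, t = 198/0.6233 = 317.6 d
t(glacial outwash) / t(fractured limestone) = 317.6/182.0 = 1.75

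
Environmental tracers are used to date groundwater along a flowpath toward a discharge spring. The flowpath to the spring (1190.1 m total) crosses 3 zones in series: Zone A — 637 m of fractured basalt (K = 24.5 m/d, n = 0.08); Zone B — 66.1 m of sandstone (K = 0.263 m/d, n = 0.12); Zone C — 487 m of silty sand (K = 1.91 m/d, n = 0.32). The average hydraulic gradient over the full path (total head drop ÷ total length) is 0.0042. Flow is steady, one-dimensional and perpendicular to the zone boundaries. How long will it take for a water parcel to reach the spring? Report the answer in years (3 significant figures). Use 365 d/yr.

62.7 years

Continuity: the same q passes through each zone, so ΔH = q·Σ(L_j/K_j) — the zones act as resistances in series.
Σ(L/K) = 637/24.5 + 66.1/0.263 + 487/1.91 = 26.00 + 251.3 + 255.0 = 532.3 d
K_eq = L_total / Σ(L/K) = 1190.1 / 532.3 = 2.236 m/d
q = K_eq · i = 2.236 × 0.0042 = 0.009390 m/d (same in every zone)
Zone A: v = q/n = 0.009390/0.08 = 0.1174 m/d → t_A = 637/0.1174 = 5427 d
Zone B: v = q/n = 0.009390/0.12 = 0.07825 m/d → t_B = 66.1/0.07825 = 844.7 d
Zone C: v = q/n = 0.009390/0.32 = 0.02934 m/d → t_C = 487/0.02934 = 16600 d
Total t = 5427 + 844.7 + 16600 = 22870 d
   = 22870 / 365 = 62.7 yr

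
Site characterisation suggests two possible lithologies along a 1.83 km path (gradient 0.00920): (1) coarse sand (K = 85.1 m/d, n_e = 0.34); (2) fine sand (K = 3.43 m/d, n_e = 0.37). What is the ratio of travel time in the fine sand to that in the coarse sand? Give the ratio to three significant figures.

27.0

Unit 1 (coarse sand): v = 85.1×0.0092/0.34 = 2.303 m/d, t = 1830/2.303 = 794.7 d
Unit 2 (fine sand): v = 3.43×0.0092/0.37 = 0.08529 m/d, t = 1830/0.08529 = 21460 d
t(fine sand) / t(coarse sand) = 21460/794.7 = 27.0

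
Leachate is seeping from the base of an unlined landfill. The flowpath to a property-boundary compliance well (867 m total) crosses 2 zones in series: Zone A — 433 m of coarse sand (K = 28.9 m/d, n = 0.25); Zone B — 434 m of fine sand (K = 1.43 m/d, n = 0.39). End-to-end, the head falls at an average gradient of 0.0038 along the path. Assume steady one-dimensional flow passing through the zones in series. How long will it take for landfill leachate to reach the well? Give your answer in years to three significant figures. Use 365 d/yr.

For zones in series the flux q is common to all zones; the equivalent conductivity is the harmonic (thickness-weighted) mean, K_eq = L_total / Σ(L_j/K_j).
Σ(L/K) = 433/28.9 + 434/1.43 = 14.98 + 303.5 = 318.5 d
K_eq = L_total / Σ(L/K) = 867 / 318.5 = 2.722 m/d
q = K_eq · i = 2.722 × 0.0038 = 0.01034 m/d (same in every zone)
Zone A: v = q/n = 0.01034/0.25 = 0.04138 m/d → t_A = 433/0.04138 = 10460 d
Zone B: v = q/n = 0.01034/0.39 = 0.02653 m/d → t_B = 434/0.02653 = 16360 d
Total t = 10460 + 16360 = 26830 d
   = 26830 / 365 = 73.5 yr

73.5 years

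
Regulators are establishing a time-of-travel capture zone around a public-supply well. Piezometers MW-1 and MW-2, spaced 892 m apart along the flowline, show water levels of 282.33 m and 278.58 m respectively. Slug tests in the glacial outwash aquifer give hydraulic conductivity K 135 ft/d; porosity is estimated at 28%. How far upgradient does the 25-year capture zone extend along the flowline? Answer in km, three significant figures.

5.64 km

Hydraulic gradient i = (282.33 − 278.58) / 892 = 3.75 / 892 = 0.004204
K = 135 ft/d × 0.3048 = 41.15 m/d
Darcy flux q = K·i = 41.15 × 0.004204 = 0.1730 m/d
Seepage velocity v = q / n = 0.1730 / 0.28 = 0.6178 m/d
T = 25 yr × 365 = 9125 d
L = v × T = 0.6178 × 9125 = 5638 m
   = 5.64 km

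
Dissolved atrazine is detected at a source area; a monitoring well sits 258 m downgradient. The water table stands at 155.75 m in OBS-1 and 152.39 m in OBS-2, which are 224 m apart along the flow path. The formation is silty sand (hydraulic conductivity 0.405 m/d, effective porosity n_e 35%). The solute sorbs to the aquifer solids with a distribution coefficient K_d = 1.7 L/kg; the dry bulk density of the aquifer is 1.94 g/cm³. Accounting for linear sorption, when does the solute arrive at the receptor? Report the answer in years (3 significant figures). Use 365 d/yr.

Hydraulic gradient i = (155.75 − 152.39) / 224 = 3.36 / 224 = 0.01500
Darcy flux q = K·i = 0.405 × 0.01500 = 0.006075 m/d
Seepage velocity v = q / n = 0.006075 / 0.35 = 0.01736 m/d
Retardation R = 1 + ρ_b·K_d/n = 1 + 1.94×1.7/0.35 = 10.42
Contaminant velocity v_c = v/R = 0.01736/10.42 = 0.001665 m/d
t = L/v_c = 258/0.001665 = 154900 d
   = 154900/365 = 424 yr

424 years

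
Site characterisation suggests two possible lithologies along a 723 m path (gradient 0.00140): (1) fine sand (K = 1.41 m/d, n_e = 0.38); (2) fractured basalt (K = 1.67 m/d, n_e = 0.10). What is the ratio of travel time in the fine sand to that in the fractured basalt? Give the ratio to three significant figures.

Unit 1 (fine sand): v = 1.41×0.0014/0.38 = 0.005195 m/d, t = 723/0.005195 = 139200 d
Unit 2 (fractured basalt): v = 1.67×0.0014/0.10 = 0.02338 m/d, t = 723/0.02338 = 30920 d
t(fine sand) / t(fractured basalt) = 139200/30920 = 4.50

4.50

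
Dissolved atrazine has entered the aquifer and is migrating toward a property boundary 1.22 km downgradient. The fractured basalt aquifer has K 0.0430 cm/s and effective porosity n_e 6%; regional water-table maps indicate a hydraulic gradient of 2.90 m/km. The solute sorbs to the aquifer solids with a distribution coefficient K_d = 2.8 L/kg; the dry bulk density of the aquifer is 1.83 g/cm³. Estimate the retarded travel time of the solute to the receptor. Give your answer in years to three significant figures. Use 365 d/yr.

K = 0.0430 cm/s × 864 = 37.15 m/d
q = Ki = 37.15 × 0.0029 = 0.1077 m/d
Seepage velocity v = q / n = 0.1077 / 0.06 = 1.796 m/d
Retardation R = 1 + ρ_b·K_d/n = 1 + 1.83×2.8/0.06 = 86.40
Contaminant velocity v_c = v/R = 1.796/86.40 = 0.02078 m/d
L = 1.22 km = 1220 m
t = L/v_c = 1220/0.02078 = 58700 d
   = 58700/365 = 161 yr

161 years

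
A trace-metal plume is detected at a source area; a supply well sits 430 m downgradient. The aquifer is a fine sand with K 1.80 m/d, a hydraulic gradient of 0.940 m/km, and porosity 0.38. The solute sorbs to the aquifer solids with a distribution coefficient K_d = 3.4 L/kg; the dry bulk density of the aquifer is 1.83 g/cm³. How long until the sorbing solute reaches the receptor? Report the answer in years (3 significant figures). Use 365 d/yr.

4600 years

Specific discharge q = 1.80 × 9.4e-4 = 0.001692 m/d
v = Ki/n = 1.80·9.4e-4/0.38 = 0.004453 m/d
Retardation R = 1 + ρ_b·K_d/n = 1 + 1.83×3.4/0.38 = 17.37
Contaminant velocity v_c = v/R = 0.004453/17.37 = 2.563e-4 m/d
t = L/v_c = 430/2.563e-4 = 1.678e6 d
   = 1.678e6/365 = 4600 yr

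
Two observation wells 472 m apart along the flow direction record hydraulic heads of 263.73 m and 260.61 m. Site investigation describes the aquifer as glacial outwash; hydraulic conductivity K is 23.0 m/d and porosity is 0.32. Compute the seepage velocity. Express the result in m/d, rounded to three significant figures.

Hydraulic gradient i = (263.73 − 260.61) / 472 = 3.12 / 472 = 0.006610
q = Ki = 23.0 × 0.006610 = 0.1520 m/d
v_s = q/n_e = 0.1520/0.32 = 0.4751 m/d

0.475 m/d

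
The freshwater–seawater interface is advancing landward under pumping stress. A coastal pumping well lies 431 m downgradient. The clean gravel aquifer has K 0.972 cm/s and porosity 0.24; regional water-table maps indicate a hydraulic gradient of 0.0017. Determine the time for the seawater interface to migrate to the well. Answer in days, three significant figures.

72.5 days

K = 0.972 cm/s × 864 = 839.8 m/d
q = Ki = 839.8 × 0.0017 = 1.428 m/d
Average linear velocity = 1.428 / 0.24 = 5.949 m/d
t = L / v = 431 / 5.949 = 72.45 d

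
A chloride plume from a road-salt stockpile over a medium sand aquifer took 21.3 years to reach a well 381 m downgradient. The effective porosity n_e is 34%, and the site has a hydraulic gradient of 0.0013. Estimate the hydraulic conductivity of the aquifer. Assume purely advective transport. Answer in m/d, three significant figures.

t = 21.3 years = 7775 d
v = L / t = 381 / 7775 = 0.04901 m/d
K = v · n / i = 0.04901 × 0.34 / 0.0013 = 12.8 m/d

12.8 m/d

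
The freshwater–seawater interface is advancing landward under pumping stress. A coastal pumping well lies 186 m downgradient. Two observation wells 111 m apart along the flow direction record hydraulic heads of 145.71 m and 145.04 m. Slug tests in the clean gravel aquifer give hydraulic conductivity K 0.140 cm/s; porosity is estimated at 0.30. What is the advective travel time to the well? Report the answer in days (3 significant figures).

76.4 days

Hydraulic gradient i = (145.71 − 145.04) / 111 = 0.67 / 111 = 0.006036
K = 0.140 cm/s × 864 = 121.0 m/d
q = Ki = 121.0 × 0.006036 = 0.7301 m/d
v_s = q/n_e = 0.7301/0.30 = 2.434 m/d
t = L / v = 186 / 2.434 = 76.43 d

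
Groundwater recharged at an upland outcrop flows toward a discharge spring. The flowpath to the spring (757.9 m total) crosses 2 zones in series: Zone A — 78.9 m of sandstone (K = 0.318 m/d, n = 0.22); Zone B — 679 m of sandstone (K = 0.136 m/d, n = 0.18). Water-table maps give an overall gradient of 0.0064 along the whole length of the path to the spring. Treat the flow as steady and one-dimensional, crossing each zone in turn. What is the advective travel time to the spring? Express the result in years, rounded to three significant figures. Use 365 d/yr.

413 years

For zones in series the flux q is common to all zones; the equivalent conductivity is the harmonic (thickness-weighted) mean, K_eq = L_total / Σ(L_j/K_j).
Σ(L/K) = 78.9/0.318 + 679/0.136 = 248.1 + 4993 = 5241 d
K_eq = L_total / Σ(L/K) = 757.9 / 5241 = 0.1446 m/d
q = K_eq · i = 0.1446 × 0.0064 = 9.255e-4 m/d (same in every zone)
Zone A: v = q/n = 9.255e-4/0.22 = 0.004207 m/d → t_A = 78.9/0.004207 = 18750 d
Zone B: v = q/n = 9.255e-4/0.18 = 0.005142 m/d → t_B = 679/0.005142 = 132100 d
Total t = 18750 + 132100 = 150800 d
   = 150800 / 365 = 413 yr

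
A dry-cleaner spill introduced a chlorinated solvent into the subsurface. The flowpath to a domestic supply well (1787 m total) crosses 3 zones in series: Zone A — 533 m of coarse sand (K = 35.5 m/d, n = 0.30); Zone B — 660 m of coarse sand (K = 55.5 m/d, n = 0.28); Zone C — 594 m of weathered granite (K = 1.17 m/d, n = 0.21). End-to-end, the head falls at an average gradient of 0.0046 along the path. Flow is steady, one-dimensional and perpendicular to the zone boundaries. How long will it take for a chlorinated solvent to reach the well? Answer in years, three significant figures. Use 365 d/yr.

83.6 years

For zones in series the flux q is common to all zones; the equivalent conductivity is the harmonic (thickness-weighted) mean, K_eq = L_total / Σ(L_j/K_j).
Σ(L/K) = 533/35.5 + 660/55.5 + 594/1.17 = 15.01 + 11.89 + 507.7 = 534.6 d
K_eq = L_total / Σ(L/K) = 1787 / 534.6 = 3.343 m/d
q = K_eq · i = 3.343 × 0.0046 = 0.01538 m/d (same in every zone)
Zone A: v = q/n = 0.01538/0.30 = 0.05125 m/d → t_A = 533/0.05125 = 10400 d
Zone B: v = q/n = 0.01538/0.28 = 0.05492 m/d → t_B = 660/0.05492 = 12020 d
Zone C: v = q/n = 0.01538/0.21 = 0.07322 m/d → t_C = 594/0.07322 = 8112 d
Total t = 10400 + 12020 + 8112 = 30530 d
   = 30530 / 365 = 83.6 yr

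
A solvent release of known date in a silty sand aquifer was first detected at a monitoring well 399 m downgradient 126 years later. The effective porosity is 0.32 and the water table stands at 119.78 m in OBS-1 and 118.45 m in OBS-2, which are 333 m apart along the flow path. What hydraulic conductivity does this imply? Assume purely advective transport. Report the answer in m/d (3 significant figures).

0.695 m/d

Hydraulic gradient i = (119.78 − 118.45) / 333 = 1.33 / 333 = 0.003994
t = 126 years = 45990 d
v = L / t = 399 / 45990 = 0.008676 m/d
K = v · n / i = 0.008676 × 0.32 / 0.003994 = 0.695 m/d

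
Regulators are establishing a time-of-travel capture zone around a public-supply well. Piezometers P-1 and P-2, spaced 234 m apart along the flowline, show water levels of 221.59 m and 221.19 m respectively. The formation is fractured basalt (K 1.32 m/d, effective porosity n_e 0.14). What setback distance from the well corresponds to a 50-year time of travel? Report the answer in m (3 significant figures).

294 m

Hydraulic gradient i = (221.59 − 221.19) / 234 = 0.40 / 234 = 0.001709
Darcy flux q = K·i = 1.32 × 0.001709 = 0.002256 m/d
v_s = q/n_e = 0.002256/0.14 = 0.01612 m/d
T = 50 yr × 365 = 18250 d
L = v × T = 0.01612 × 18250 = 294.1 m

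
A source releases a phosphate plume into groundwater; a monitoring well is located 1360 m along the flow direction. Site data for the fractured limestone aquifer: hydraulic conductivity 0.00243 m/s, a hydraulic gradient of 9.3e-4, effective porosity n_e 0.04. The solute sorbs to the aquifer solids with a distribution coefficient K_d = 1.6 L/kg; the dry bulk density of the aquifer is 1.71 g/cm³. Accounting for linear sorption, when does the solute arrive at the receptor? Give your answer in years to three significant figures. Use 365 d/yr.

K = 0.00243 m/s × 86400 s/d = 210.0 m/d
Darcy flux q = K·i = 210.0 × 9.3e-4 = 0.1953 m/d
v_s = q/n_e = 0.1953/0.04 = 4.881 m/d
Retardation R = 1 + ρ_b·K_d/n = 1 + 1.71×1.6/0.04 = 69.40
Contaminant velocity v_c = v/R = 4.881/69.40 = 0.07034 m/d
t = L/v_c = 1360/0.07034 = 19340 d
   = 19340/365 = 53.0 yr

53.0 years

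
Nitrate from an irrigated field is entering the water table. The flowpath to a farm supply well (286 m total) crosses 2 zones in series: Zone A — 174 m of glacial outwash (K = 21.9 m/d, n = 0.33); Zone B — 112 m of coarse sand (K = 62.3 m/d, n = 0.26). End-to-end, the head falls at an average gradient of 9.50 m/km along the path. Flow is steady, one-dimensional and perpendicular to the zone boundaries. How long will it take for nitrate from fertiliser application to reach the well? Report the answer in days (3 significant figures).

Continuity: the same q passes through each zone, so ΔH = q·Σ(L_j/K_j) — the zones act as resistances in series.
Σ(L/K) = 174/21.9 + 112/62.3 = 7.945 + 1.798 = 9.743 d
K_eq = L_total / Σ(L/K) = 286 / 9.743 = 29.35 m/d
q = K_eq · i = 29.35 × 0.0095 = 0.2789 m/d (same in every zone)
Zone A: v = q/n = 0.2789/0.33 = 0.8451 m/d → t_A = 174/0.8451 = 205.9 d
Zone B: v = q/n = 0.2789/0.26 = 1.073 m/d → t_B = 112/1.073 = 104.4 d
Total t = 205.9 + 104.4 = 310.3 d

310 days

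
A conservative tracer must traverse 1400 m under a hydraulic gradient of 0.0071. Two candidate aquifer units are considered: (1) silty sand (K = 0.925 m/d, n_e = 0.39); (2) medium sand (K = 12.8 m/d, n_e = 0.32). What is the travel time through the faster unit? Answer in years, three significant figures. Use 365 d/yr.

Unit 1 (silty sand): v = 0.925×0.0071/0.39 = 0.01684 m/d, t = 1400/0.01684 = 83140 d
Unit 2 (medium sand): v = 12.8×0.0071/0.32 = 0.2840 m/d, t = 1400/0.2840 = 4930 d
Faster: 4930 d / 365 = 13.5 yr

13.5 years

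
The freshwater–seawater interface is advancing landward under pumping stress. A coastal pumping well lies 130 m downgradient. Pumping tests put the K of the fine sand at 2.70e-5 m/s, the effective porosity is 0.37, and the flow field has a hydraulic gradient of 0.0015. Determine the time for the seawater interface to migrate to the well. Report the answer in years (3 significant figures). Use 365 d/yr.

37.7 years

K = 2.70e-5 m/s × 86400 s/d = 2.333 m/d
q = Ki = 2.333 × 0.0015 = 0.003499 m/d
Average linear velocity = 0.003499 / 0.37 = 0.009457 m/d
t = L / v = 130 / 0.009457 = 13750 d
   = 13750 / 365 = 37.7 yr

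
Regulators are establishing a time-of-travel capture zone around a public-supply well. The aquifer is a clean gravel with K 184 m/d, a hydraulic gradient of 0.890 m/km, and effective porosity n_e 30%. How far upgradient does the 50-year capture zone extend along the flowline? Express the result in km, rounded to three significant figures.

9.96 km

Specific discharge q = 184 × 8.9e-4 = 0.1638 m/d
Average linear velocity = 0.1638 / 0.30 = 0.5459 m/d
T = 50 yr × 365 = 18250 d
L = v × T = 0.5459 × 18250 = 9962 m
   = 9.96 km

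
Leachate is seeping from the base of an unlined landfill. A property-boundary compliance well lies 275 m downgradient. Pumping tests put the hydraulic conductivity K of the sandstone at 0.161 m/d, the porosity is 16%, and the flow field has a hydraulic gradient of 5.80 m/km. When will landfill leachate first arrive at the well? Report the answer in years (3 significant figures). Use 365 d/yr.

129 years

q = Ki = 0.161 × 0.0058 = 9.338e-4 m/d
Average linear velocity = 9.338e-4 / 0.16 = 0.005836 m/d
t = L / v = 275 / 0.005836 = 47120 d
   = 47120 / 365 = 129 yr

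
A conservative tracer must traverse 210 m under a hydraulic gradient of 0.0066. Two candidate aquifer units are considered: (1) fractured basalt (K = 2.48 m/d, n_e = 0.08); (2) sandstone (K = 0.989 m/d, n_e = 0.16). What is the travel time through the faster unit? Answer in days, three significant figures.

1030 days

Unit 1 (fractured basalt): v = 2.48×0.0066/0.08 = 0.2046 m/d, t = 210/0.2046 = 1026 d
Unit 2 (sandstone): v = 0.989×0.0066/0.16 = 0.04080 m/d, t = 210/0.04080 = 5148 d
Faster unit: t = 1030 d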